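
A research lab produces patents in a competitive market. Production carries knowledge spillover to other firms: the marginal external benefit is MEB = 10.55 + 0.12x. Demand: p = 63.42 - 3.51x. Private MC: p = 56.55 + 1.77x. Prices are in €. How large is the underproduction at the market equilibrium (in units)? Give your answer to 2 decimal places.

Market equilibrium (private): 56.55 + 1.77x = 63.42 - 3.51x → x_m = 1.3011.
Social marginal cost = private MC − MEB = 46.00 + 1.65x.
Set SMC = demand: 46.00 + 1.65x = 63.42 - 3.51x → x* = 3.3760.
Gap = |1.3011 − 3.3760| = 2.0749.

2.07 units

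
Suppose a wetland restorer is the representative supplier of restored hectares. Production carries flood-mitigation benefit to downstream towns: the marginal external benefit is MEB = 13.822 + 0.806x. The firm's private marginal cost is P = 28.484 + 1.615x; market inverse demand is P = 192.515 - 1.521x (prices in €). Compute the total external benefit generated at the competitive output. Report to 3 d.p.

Market equilibrium (private): 28.484 + 1.615x = 192.515 - 1.521x → x_m = 52.3058.
Total external benefit = ∫₀^{x_m} (13.822 + 0.806x) dx = 13.822×52.3058 + ½×0.806×52.3058² = 1825.5371.

€1825.537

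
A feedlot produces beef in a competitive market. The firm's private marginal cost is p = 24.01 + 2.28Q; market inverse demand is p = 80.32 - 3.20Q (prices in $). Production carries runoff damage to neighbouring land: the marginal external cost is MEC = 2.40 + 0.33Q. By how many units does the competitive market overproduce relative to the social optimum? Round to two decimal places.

1.00 units

Market equilibrium (private): 24.01 + 2.28Q = 80.32 - 3.20Q → Q_m = 10.2755.
Social marginal cost = private MC + MEC = 26.41 + 2.61Q.
Set SMC = demand: 26.41 + 2.61Q = 80.32 - 3.20Q → Q* = 9.2788.
Gap = |10.2755 − 9.2788| = 0.9967.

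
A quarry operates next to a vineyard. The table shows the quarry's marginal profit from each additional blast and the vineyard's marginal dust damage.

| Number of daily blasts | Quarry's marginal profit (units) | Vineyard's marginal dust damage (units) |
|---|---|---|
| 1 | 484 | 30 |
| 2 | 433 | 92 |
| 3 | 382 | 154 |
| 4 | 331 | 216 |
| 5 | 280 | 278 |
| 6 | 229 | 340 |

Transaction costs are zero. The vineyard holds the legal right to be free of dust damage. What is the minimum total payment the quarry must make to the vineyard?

770

Efficient level: marginal profit ≥ marginal dust damage through level 5, so k* = 5.
With the vineyard holding the right, the quarry must at least compensate total damage at k*: 30 + 92 + 154 + 216 + 278 = 770.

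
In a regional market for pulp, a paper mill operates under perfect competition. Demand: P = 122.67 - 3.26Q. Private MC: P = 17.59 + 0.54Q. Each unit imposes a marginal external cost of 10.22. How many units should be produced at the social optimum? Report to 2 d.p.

Social marginal cost = private MC + MEC = 27.81 + 0.54Q.
Set SMC = demand: 27.81 + 0.54Q = 122.67 - 3.26Q → Q* = 24.9632.

Q* = 24.96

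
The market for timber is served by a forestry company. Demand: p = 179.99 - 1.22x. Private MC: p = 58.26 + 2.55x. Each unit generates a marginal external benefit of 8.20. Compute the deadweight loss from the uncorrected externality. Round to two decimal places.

Market equilibrium (private): 58.26 + 2.55x = 179.99 - 1.22x → x_m = 32.2891.
Social marginal cost = private MC − MEB = 50.06 + 2.55x.
Set SMC = demand: 50.06 + 2.55x = 179.99 - 1.22x → x* = 34.4642.
The welfare-loss triangle has base |x_m − x*| and height MEB(x_m) (the vertical gap between SMC and demand is zero at x* and MEB at x_m).
DWL = ½ × 2.1751 × 8.2000 = 8.9179.

DWL = 8.92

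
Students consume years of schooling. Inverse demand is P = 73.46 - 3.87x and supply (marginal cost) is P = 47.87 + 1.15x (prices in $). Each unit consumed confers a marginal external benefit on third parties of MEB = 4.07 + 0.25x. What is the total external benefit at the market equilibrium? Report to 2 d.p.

Market equilibrium (private): 47.87 + 1.15x = 73.46 - 3.87x → x_m = 5.0976.
Total external benefit = ∫₀^{x_m} (4.07 + 0.25x) dx = 4.07×5.0976 + ½×0.25×5.0976² = 23.9954.

$24.00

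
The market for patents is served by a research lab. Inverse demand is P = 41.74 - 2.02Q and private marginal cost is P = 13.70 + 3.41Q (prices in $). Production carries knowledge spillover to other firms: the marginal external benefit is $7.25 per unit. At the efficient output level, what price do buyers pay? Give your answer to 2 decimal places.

Social marginal cost = private MC − MEB = 6.45 + 3.41Q.
Set SMC = demand: 6.45 + 3.41Q = 41.74 - 2.02Q → Q* = 6.4991.
Consumer price on the demand curve at Q*: 41.74 − 2.02×6.4991 = 28.6118.

P = $28.61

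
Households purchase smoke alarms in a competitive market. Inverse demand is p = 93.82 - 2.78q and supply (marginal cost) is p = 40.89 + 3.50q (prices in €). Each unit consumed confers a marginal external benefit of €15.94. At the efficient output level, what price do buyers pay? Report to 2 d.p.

P = €63.33

Social marginal benefit = demand + MEB = 109.76 - 2.78q.
Set SMB = MC: 109.76 - 2.78q = 40.89 + 3.50q → q* = 10.9666.
Consumer price on the demand curve at q*: 93.82 − 2.78×10.9666 = 63.3329.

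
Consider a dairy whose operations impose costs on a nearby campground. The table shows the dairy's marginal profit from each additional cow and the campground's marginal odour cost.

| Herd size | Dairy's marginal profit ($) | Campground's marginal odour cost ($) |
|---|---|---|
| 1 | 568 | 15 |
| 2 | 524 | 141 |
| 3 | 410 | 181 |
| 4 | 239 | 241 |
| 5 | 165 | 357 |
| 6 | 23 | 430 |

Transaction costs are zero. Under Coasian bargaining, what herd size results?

3

Bargaining reaches the level where marginal profit last exceeds marginal odour cost.
That holds through level 3 (410 ≥ 181) but not at 4 (239 < 241).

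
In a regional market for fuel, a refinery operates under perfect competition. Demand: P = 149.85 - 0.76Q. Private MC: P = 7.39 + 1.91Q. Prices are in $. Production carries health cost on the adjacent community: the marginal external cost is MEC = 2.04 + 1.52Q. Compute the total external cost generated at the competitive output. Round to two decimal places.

Market equilibrium (private): 7.39 + 1.91Q = 149.85 - 0.76Q → Q_m = 53.3558.
Total external cost = ∫₀^{Q_m} (2.04 + 1.52Q) dQ = 2.04×53.3558 + ½×1.52×53.3558² = 2272.4453.

$2272.45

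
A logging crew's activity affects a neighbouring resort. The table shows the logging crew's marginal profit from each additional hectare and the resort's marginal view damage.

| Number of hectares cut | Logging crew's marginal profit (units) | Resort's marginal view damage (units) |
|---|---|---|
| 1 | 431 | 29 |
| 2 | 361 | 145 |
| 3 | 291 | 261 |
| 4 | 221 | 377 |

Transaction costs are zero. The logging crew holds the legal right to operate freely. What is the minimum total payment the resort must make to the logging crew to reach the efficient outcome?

Left alone the logging crew would choose level 4 (marginal profit stays positive).
Efficient level: k* = 3 (marginal profit ≥ marginal view damage through 3).
The resort must at least cover the logging crew's forgone profit from cutting 4→3: 221 = 221.

221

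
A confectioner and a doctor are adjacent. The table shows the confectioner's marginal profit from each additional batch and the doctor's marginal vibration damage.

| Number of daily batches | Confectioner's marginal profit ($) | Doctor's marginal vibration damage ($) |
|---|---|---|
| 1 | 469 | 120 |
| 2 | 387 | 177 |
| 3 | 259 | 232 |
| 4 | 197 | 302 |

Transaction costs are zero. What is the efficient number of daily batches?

Bargaining reaches the level where marginal profit last exceeds marginal vibration damage.
That holds through level 3 (259 ≥ 232) but not at 4 (197 < 302).

3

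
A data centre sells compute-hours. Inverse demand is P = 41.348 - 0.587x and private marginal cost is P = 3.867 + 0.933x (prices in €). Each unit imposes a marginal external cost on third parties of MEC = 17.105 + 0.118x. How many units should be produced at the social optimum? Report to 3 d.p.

x* = 12.440

Social marginal cost = private MC + MEC = 20.972 + 1.051x.
Set SMC = demand: 20.972 + 1.051x = 41.348 - 0.587x → x* = 12.4396.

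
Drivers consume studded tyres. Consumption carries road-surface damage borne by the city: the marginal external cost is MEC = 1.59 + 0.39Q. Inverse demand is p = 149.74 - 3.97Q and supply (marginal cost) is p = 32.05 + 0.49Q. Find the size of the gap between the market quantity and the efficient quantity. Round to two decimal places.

2.45 units

Market equilibrium (private): 32.05 + 0.49Q = 149.74 - 3.97Q → Q_m = 26.3879.
Social marginal benefit = demand − MEC = 148.15 - 4.36Q.
Set SMB = MC: 148.15 - 4.36Q = 32.05 + 0.49Q → Q* = 23.9381.
Gap = |26.3879 − 23.9381| = 2.4498.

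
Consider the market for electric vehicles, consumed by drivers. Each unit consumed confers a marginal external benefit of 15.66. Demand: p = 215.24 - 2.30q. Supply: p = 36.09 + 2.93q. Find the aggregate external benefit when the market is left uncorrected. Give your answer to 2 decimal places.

536.42

Market equilibrium (private): 36.09 + 2.93q = 215.24 - 2.30q → q_m = 34.2543.
Total external benefit = MEB × q_m = 15.66 × 34.2543 = 536.4223.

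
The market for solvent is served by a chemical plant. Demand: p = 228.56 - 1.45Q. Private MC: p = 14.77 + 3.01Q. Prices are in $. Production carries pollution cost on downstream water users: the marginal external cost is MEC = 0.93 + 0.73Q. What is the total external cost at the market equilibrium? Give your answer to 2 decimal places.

$883.26

Market equilibrium (private): 14.77 + 3.01Q = 228.56 - 1.45Q → Q_m = 47.9350.
Total external cost = ∫₀^{Q_m} (0.93 + 0.73Q) dQ = 0.93×47.9350 + ½×0.73×47.9350² = 883.2635.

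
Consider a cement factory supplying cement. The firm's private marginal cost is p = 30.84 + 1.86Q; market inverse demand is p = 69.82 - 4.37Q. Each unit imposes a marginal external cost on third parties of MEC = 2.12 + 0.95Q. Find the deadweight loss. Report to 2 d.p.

DWL = 4.53

Market equilibrium (private): 30.84 + 1.86Q = 69.82 - 4.37Q → Q_m = 6.2568.
Social marginal cost = private MC + MEC = 32.96 + 2.81Q.
Set SMC = demand: 32.96 + 2.81Q = 69.82 - 4.37Q → Q* = 5.1337.
Between Q* and Q_m the wedge SMC − demand runs linearly from 0 to MEC(Q_m), so the loss is a triangle.
DWL = ½ × 1.1231 × 8.0640 = 4.5283.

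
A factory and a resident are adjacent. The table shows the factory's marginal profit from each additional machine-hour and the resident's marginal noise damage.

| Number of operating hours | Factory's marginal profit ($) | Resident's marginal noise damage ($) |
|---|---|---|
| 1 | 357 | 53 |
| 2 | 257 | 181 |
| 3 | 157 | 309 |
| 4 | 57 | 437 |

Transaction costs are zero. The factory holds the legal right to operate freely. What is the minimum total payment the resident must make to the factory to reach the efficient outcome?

Left alone the factory would choose level 4 (marginal profit stays positive).
Efficient level: k* = 2 (marginal profit ≥ marginal noise damage through 2).
The resident must at least cover the factory's forgone profit from cutting 4→2: 157 + 57 = 214.

$214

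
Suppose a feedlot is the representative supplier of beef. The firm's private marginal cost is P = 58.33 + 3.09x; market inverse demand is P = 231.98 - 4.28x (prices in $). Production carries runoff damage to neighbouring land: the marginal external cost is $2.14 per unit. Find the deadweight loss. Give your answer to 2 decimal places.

Market equilibrium (private): 58.33 + 3.09x = 231.98 - 4.28x → x_m = 23.5617.
Social marginal cost = private MC + MEC = 60.47 + 3.09x.
Set SMC = demand: 60.47 + 3.09x = 231.98 - 4.28x → x* = 23.2714.
The welfare-loss triangle has base |x_m − x*| and height MEC(x_m) (the vertical gap between SMC and demand is zero at x* and MEC at x_m).
DWL = ½ × 0.2903 × 2.1400 = 0.3106.

DWL = $0.31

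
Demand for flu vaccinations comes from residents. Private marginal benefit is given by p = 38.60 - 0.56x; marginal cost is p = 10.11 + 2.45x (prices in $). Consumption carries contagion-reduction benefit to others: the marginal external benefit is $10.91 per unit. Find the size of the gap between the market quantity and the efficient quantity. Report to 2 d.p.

3.62 units

Market equilibrium (private): 10.11 + 2.45x = 38.60 - 0.56x → x_m = 9.4651.
Social marginal benefit = demand + MEB = 49.51 - 0.56x.
Set SMB = MC: 49.51 - 0.56x = 10.11 + 2.45x → x* = 13.0897.
Gap = |9.4651 − 13.0897| = 3.6246.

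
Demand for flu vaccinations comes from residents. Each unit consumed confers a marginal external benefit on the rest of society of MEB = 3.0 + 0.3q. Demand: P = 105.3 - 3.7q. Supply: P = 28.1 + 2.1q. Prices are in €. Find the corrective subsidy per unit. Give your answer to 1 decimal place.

Social marginal benefit = demand + MEB = 108.3 - 3.4q.
Set SMB = MC: 108.3 - 3.4q = 28.1 + 2.1q → q* = 14.5818.
The Pigouvian subsidy equals MEB at q*: 3.0 + 0.3×14.5818 = 7.3745.

subsidy = €7.4 per unit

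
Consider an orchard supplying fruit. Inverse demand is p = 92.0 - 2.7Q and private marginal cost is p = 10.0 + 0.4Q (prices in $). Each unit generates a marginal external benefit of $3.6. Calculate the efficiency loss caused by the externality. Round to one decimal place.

DWL = $2.1

Market equilibrium (private): 10.0 + 0.4Q = 92.0 - 2.7Q → Q_m = 26.4516.
Social marginal cost = private MC − MEB = 6.4 + 0.4Q.
Set SMC = demand: 6.4 + 0.4Q = 92.0 - 2.7Q → Q* = 27.6129.
Height of the DWL triangle at Q_m is demand(Q_m) − SMC(Q_m) = MEB(Q_m) = 3.6000.
DWL = ½ × 1.1613 × 3.6000 = 2.0903.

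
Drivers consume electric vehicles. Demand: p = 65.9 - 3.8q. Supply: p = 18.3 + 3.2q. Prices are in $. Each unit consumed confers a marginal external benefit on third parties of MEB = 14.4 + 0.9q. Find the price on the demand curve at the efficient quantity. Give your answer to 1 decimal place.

Social marginal benefit = demand + MEB = 80.3 - 2.9q.
Set SMB = MC: 80.3 - 2.9q = 18.3 + 3.2q → q* = 10.1639.
Consumer price on the demand curve at q*: 65.9 − 3.8×10.1639 = 27.2772.

P = $27.3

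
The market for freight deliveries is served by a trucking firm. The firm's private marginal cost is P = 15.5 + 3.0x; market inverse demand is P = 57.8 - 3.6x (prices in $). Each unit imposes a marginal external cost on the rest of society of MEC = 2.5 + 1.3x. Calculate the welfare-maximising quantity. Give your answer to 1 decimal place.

x* = 5.0

Social marginal cost = private MC + MEC = 18.0 + 4.3x.
Set SMC = demand: 18.0 + 4.3x = 57.8 - 3.6x → x* = 5.0380.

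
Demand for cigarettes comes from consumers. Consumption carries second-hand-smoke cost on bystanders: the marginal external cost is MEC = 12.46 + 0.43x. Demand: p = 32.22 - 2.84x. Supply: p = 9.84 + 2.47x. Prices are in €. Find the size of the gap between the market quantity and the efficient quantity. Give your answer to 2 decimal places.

2.49 units

Market equilibrium (private): 9.84 + 2.47x = 32.22 - 2.84x → x_m = 4.2147.
Social marginal benefit = demand − MEC = 19.76 - 3.27x.
Set SMB = MC: 19.76 - 3.27x = 9.84 + 2.47x → x* = 1.7282.
Gap = |4.2147 − 1.7282| = 2.4865.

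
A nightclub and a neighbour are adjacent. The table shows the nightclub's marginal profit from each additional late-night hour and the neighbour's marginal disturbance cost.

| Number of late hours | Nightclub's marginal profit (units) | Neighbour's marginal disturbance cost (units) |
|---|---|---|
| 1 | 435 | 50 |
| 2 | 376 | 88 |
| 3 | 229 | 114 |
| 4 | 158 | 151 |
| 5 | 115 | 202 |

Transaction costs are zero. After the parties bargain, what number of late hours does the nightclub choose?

Bargaining reaches the level where marginal profit last exceeds marginal disturbance cost.
That holds through level 4 (158 ≥ 151) but not at 5 (115 < 202).

4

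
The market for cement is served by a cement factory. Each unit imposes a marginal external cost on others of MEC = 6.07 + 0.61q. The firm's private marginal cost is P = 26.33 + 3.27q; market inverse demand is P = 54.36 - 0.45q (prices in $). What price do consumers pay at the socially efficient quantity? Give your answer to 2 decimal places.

Social marginal cost = private MC + MEC = 32.40 + 3.88q.
Set SMC = demand: 32.40 + 3.88q = 54.36 - 0.45q → q* = 5.0716.
Consumer price on the demand curve at q*: 54.36 − 0.45×5.0716 = 52.0778.

P = $52.08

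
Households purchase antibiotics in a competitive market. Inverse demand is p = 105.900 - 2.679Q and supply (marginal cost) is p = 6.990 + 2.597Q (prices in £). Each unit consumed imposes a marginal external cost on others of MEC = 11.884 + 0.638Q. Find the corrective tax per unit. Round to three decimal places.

tax = £21.272 per unit

Social marginal benefit = demand − MEC = 94.016 - 3.317Q.
Set SMB = MC: 94.016 - 3.317Q = 6.990 + 2.597Q → Q* = 14.7153.
The Pigouvian tax equals MEC at Q*: 11.884 + 0.638×14.7153 = 21.2724.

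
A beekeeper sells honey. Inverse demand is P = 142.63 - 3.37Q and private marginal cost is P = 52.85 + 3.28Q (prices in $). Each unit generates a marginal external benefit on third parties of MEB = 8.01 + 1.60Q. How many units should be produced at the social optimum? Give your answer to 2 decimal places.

Q* = 19.36

Social marginal cost = private MC − MEB = 44.84 + 1.68Q.
Set SMC = demand: 44.84 + 1.68Q = 142.63 - 3.37Q → Q* = 19.3644.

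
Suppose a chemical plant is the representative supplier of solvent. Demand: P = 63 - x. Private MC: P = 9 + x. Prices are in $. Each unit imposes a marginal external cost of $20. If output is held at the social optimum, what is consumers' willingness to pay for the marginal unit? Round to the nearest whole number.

Social marginal cost = private MC + MEC = 29 + x.
Set SMC = demand: 29 + x = 63 - x → x* = 17.0000.
Consumer price on the demand curve at x*: 63 − 1×17.0000 = 46.0000.

P = $46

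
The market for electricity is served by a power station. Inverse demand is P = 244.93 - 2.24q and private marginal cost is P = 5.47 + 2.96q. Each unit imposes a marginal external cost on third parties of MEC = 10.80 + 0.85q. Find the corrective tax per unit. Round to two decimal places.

Social marginal cost = private MC + MEC = 16.27 + 3.81q.
Set SMC = demand: 16.27 + 3.81q = 244.93 - 2.24q → q* = 37.7950.
The Pigouvian tax equals MEC at q*: 10.80 + 0.85×37.7950 = 42.9258.

tax = 42.93 per unit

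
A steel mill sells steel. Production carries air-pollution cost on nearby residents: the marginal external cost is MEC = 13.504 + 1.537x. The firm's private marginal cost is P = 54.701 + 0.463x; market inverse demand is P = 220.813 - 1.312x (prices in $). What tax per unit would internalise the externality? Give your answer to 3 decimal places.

Social marginal cost = private MC + MEC = 68.205 + 2.000x.
Set SMC = demand: 68.205 + 2.000x = 220.813 - 1.312x → x* = 46.0773.
The Pigouvian tax equals MEC at x*: 13.504 + 1.537×46.0773 = 84.3248.

tax = $84.325 per unit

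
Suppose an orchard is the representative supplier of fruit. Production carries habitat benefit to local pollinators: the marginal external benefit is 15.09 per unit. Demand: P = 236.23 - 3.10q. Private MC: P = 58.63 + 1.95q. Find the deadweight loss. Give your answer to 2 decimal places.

DWL = 22.55

Market equilibrium (private): 58.63 + 1.95q = 236.23 - 3.10q → q_m = 35.1683.
Social marginal cost = private MC − MEB = 43.54 + 1.95q.
Set SMC = demand: 43.54 + 1.95q = 236.23 - 3.10q → q* = 38.1564.
Height of the DWL triangle at q_m is demand(q_m) − SMC(q_m) = MEB(q_m) = 15.0900.
DWL = ½ × 2.9881 × 15.0900 = 22.5452.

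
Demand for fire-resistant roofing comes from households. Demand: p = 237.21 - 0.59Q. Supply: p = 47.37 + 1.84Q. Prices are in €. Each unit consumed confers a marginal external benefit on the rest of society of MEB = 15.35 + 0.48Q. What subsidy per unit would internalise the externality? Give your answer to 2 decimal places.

subsidy = €65.86 per unit

Social marginal benefit = demand + MEB = 252.56 - 0.11Q.
Set SMB = MC: 252.56 - 0.11Q = 47.37 + 1.84Q → Q* = 105.2256.
The Pigouvian subsidy equals MEB at Q*: 15.35 + 0.48×105.2256 = 65.8583.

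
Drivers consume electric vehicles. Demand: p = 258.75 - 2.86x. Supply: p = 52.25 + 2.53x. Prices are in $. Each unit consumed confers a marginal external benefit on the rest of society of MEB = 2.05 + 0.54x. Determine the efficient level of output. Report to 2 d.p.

x* = 43.00

Social marginal benefit = demand + MEB = 260.80 - 2.32x.
Set SMB = MC: 260.80 - 2.32x = 52.25 + 2.53x → x* = 43.0000.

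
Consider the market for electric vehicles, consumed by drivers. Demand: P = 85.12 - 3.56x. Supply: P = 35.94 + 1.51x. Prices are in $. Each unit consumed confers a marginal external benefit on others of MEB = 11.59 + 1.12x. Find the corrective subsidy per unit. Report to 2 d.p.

Social marginal benefit = demand + MEB = 96.71 - 2.44x.
Set SMB = MC: 96.71 - 2.44x = 35.94 + 1.51x → x* = 15.3848.
The Pigouvian subsidy equals MEB at x*: 11.59 + 1.12×15.3848 = 28.8210.

subsidy = $28.82 per unit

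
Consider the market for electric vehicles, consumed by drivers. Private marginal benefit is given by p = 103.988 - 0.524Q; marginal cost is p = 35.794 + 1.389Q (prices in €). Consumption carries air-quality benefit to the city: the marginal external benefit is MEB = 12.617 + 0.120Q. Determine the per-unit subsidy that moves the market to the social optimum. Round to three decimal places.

subsidy = €18.025 per unit

Social marginal benefit = demand + MEB = 116.605 - 0.404Q.
Set SMB = MC: 116.605 - 0.404Q = 35.794 + 1.389Q → Q* = 45.0703.
The Pigouvian subsidy equals MEB at Q*: 12.617 + 0.120×45.0703 = 18.0254.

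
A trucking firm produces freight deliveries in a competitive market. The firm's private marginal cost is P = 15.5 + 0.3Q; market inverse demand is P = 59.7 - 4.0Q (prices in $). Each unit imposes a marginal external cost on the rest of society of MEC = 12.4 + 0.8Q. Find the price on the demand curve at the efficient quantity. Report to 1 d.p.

P = $34.8

Social marginal cost = private MC + MEC = 27.9 + 1.1Q.
Set SMC = demand: 27.9 + 1.1Q = 59.7 - 4.0Q → Q* = 6.2353.
Consumer price on the demand curve at Q*: 59.7 − 4.0×6.2353 = 34.7588.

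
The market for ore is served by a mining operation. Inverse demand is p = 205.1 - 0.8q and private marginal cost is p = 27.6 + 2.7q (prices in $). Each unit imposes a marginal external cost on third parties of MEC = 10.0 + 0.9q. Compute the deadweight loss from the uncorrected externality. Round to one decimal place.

DWL = $351.8

Market equilibrium (private): 27.6 + 2.7q = 205.1 - 0.8q → q_m = 50.7143.
Social marginal cost = private MC + MEC = 37.6 + 3.6q.
Set SMC = demand: 37.6 + 3.6q = 205.1 - 0.8q → q* = 38.0682.
The welfare-loss triangle has base |q_m − q*| and height MEC(q_m) (the vertical gap between SMC and demand is zero at q* and MEC at q_m).
DWL = ½ × 12.6461 × 55.6429 = 351.8328.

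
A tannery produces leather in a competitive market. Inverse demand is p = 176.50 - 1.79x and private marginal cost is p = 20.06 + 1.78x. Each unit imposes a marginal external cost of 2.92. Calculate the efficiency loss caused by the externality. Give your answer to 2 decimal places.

DWL = 1.19

Market equilibrium (private): 20.06 + 1.78x = 176.50 - 1.79x → x_m = 43.8207.
Social marginal cost = private MC + MEC = 22.98 + 1.78x.
Set SMC = demand: 22.98 + 1.78x = 176.50 - 1.79x → x* = 43.0028.
Height of the DWL triangle at x_m is SMC(x_m) − demand(x_m) = MEC(x_m) = 2.9200.
DWL = ½ × 0.8179 × 2.9200 = 1.1941.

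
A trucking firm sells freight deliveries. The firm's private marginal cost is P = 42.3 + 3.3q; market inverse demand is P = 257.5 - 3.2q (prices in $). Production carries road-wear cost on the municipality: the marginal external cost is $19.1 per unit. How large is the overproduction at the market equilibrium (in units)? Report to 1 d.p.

2.9 units

Market equilibrium (private): 42.3 + 3.3q = 257.5 - 3.2q → q_m = 33.1077.
Social marginal cost = private MC + MEC = 61.4 + 3.3q.
Set SMC = demand: 61.4 + 3.3q = 257.5 - 3.2q → q* = 30.1692.
Gap = |33.1077 − 30.1692| = 2.9385.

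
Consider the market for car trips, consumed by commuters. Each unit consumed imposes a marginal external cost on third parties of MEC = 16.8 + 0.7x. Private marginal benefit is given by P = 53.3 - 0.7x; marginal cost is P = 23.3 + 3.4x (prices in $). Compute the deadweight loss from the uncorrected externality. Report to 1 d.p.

DWL = $50.1

Market equilibrium (private): 23.3 + 3.4x = 53.3 - 0.7x → x_m = 7.3171.
Social marginal benefit = demand − MEC = 36.5 - 1.4x.
Set SMB = MC: 36.5 - 1.4x = 23.3 + 3.4x → x* = 2.7500.
The loss is the area between SMB and MC from x* to x_m; with linear curves that's a triangle of height MEC(x_m).
DWL = ½ × 4.5671 × 21.9220 = 50.0600.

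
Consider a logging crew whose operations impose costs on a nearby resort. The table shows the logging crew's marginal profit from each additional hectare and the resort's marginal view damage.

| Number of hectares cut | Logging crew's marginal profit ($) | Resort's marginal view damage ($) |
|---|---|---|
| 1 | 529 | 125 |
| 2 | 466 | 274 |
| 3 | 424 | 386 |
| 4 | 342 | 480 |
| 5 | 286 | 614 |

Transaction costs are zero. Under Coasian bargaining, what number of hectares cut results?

Bargaining reaches the level where marginal profit last exceeds marginal view damage.
That holds through level 3 (424 ≥ 386) but not at 4 (342 < 480).

3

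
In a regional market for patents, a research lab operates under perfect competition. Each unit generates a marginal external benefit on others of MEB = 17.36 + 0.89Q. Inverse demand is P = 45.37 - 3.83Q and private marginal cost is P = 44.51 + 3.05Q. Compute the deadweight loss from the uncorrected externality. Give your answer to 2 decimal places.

Market equilibrium (private): 44.51 + 3.05Q = 45.37 - 3.83Q → Q_m = 0.1250.
Social marginal cost = private MC − MEB = 27.15 + 2.16Q.
Set SMC = demand: 27.15 + 2.16Q = 45.37 - 3.83Q → Q* = 3.0417.
The welfare-loss triangle has base |Q_m − Q*| and height MEB(Q_m) (the vertical gap between SMC and demand is zero at Q* and MEB at Q_m).
DWL = ½ × 2.9167 × 17.4713 = 25.4793.

DWL = 25.48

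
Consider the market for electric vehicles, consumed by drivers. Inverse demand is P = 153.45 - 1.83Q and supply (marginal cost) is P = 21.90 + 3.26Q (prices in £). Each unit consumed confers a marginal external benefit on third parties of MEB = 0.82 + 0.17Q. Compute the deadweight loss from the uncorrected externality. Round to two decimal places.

DWL = £2.76

Market equilibrium (private): 21.90 + 3.26Q = 153.45 - 1.83Q → Q_m = 25.8448.
Social marginal benefit = demand + MEB = 154.27 - 1.66Q.
Set SMB = MC: 154.27 - 1.66Q = 21.90 + 3.26Q → Q* = 26.9045.
The welfare-loss triangle has base |Q_m − Q*| and height MEB(Q_m) (the vertical gap between SMB and MC is zero at Q* and MEB at Q_m).
DWL = ½ × 1.0597 × 5.2136 = 2.7624.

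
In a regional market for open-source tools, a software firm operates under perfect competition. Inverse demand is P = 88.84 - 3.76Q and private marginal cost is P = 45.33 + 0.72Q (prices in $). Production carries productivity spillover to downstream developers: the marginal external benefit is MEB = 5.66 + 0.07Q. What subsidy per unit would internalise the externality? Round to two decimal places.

subsidy = $6.44 per unit

Social marginal cost = private MC − MEB = 39.67 + 0.65Q.
Set SMC = demand: 39.67 + 0.65Q = 88.84 - 3.76Q → Q* = 11.1497.
The Pigouvian subsidy equals MEB at Q*: 5.66 + 0.07×11.1497 = 6.4405.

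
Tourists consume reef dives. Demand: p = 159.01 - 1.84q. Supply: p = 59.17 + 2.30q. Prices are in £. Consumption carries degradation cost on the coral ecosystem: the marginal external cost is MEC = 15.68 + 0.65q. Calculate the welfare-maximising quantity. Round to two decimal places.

q* = 17.57

Social marginal benefit = demand − MEC = 143.33 - 2.49q.
Set SMB = MC: 143.33 - 2.49q = 59.17 + 2.30q → q* = 17.5699.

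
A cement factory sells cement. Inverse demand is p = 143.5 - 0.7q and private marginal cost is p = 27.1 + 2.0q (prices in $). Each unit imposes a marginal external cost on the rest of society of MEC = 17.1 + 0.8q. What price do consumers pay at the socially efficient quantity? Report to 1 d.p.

P = $123.6

Social marginal cost = private MC + MEC = 44.2 + 2.8q.
Set SMC = demand: 44.2 + 2.8q = 143.5 - 0.7q → q* = 28.3714.
Consumer price on the demand curve at q*: 143.5 − 0.7×28.3714 = 123.6400.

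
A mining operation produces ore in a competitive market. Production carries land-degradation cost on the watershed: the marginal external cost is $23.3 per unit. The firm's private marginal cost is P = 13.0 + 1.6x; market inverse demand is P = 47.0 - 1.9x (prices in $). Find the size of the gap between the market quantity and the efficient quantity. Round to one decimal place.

6.7 units

Market equilibrium (private): 13.0 + 1.6x = 47.0 - 1.9x → x_m = 9.7143.
Social marginal cost = private MC + MEC = 36.3 + 1.6x.
Set SMC = demand: 36.3 + 1.6x = 47.0 - 1.9x → x* = 3.0571.
Gap = |9.7143 − 3.0571| = 6.6572.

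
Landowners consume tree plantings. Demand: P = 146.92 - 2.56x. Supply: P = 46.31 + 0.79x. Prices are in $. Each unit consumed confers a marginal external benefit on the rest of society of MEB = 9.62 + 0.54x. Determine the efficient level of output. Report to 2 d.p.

x* = 39.23

Social marginal benefit = demand + MEB = 156.54 - 2.02x.
Set SMB = MC: 156.54 - 2.02x = 46.31 + 0.79x → x* = 39.2278.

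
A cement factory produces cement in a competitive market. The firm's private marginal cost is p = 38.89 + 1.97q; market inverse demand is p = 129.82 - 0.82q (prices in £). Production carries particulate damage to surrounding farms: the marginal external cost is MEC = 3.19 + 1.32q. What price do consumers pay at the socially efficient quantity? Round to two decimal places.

P = £112.31

Social marginal cost = private MC + MEC = 42.08 + 3.29q.
Set SMC = demand: 42.08 + 3.29q = 129.82 - 0.82q → q* = 21.3479.
Consumer price on the demand curve at q*: 129.82 − 0.82×21.3479 = 112.3147.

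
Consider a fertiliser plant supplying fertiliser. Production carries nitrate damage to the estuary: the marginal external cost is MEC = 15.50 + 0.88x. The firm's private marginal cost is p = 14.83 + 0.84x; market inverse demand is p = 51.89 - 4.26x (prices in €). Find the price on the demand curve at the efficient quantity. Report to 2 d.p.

P = €36.53

Social marginal cost = private MC + MEC = 30.33 + 1.72x.
Set SMC = demand: 30.33 + 1.72x = 51.89 - 4.26x → x* = 3.6054.
Consumer price on the demand curve at x*: 51.89 − 4.26×3.6054 = 36.5310.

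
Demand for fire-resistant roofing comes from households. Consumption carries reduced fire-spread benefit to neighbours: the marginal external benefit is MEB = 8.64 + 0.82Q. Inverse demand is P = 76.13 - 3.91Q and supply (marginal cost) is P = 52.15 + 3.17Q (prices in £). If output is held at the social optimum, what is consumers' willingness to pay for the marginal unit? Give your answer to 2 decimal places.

P = £55.76

Social marginal benefit = demand + MEB = 84.77 - 3.09Q.
Set SMB = MC: 84.77 - 3.09Q = 52.15 + 3.17Q → Q* = 5.2109.
Consumer price on the demand curve at Q*: 76.13 − 3.91×5.2109 = 55.7554.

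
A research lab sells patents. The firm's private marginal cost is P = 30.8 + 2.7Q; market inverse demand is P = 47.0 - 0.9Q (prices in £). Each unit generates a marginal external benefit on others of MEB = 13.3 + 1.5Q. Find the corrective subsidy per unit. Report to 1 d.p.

subsidy = £34.4 per unit

Social marginal cost = private MC − MEB = 17.5 + 1.2Q.
Set SMC = demand: 17.5 + 1.2Q = 47.0 - 0.9Q → Q* = 14.0476.
The Pigouvian subsidy equals MEB at Q*: 13.3 + 1.5×14.0476 = 34.3714.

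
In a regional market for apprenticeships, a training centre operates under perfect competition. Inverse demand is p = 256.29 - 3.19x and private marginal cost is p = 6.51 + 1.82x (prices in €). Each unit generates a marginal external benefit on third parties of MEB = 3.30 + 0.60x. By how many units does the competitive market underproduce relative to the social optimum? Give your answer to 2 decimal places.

Market equilibrium (private): 6.51 + 1.82x = 256.29 - 3.19x → x_m = 49.8563.
Social marginal cost = private MC − MEB = 3.21 + 1.22x.
Set SMC = demand: 3.21 + 1.22x = 256.29 - 3.19x → x* = 57.3878.
Gap = |49.8563 − 57.3878| = 7.5315.

7.53 units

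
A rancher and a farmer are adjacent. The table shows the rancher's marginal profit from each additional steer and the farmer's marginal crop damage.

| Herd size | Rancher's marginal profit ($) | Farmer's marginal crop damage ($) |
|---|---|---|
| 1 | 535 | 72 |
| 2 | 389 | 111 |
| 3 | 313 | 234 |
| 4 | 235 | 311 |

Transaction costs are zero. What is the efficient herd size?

3

Bargaining reaches the level where marginal profit last exceeds marginal crop damage.
That holds through level 3 (313 ≥ 234) but not at 4 (235 < 311).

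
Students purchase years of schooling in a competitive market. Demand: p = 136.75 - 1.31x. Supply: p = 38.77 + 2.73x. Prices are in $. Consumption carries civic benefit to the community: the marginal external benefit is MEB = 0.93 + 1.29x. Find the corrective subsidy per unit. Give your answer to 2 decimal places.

subsidy = $47.33 per unit

Social marginal benefit = demand + MEB = 137.68 - 0.02x.
Set SMB = MC: 137.68 - 0.02x = 38.77 + 2.73x → x* = 35.9673.
The Pigouvian subsidy equals MEB at x*: 0.93 + 1.29×35.9673 = 47.3278.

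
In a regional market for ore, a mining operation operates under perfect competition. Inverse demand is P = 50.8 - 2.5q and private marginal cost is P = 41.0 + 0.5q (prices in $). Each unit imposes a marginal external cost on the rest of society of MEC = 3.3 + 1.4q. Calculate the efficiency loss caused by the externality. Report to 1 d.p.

DWL = $7.0

Market equilibrium (private): 41.0 + 0.5q = 50.8 - 2.5q → q_m = 3.2667.
Social marginal cost = private MC + MEC = 44.3 + 1.9q.
Set SMC = demand: 44.3 + 1.9q = 50.8 - 2.5q → q* = 1.4773.
Between q* and q_m the wedge SMC − demand runs linearly from 0 to MEC(q_m), so the loss is a triangle.
DWL = ½ × 1.7894 × 7.8733 = 7.0442.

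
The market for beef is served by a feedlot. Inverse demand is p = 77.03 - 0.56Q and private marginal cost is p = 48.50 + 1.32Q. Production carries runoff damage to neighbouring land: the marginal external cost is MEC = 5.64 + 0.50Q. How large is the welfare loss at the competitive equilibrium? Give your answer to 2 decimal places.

Market equilibrium (private): 48.50 + 1.32Q = 77.03 - 0.56Q → Q_m = 15.1755.
Social marginal cost = private MC + MEC = 54.14 + 1.82Q.
Set SMC = demand: 54.14 + 1.82Q = 77.03 - 0.56Q → Q* = 9.6176.
The loss is the area between SMC and demand from Q* to Q_m; with linear curves that's a triangle of height MEC(Q_m).
DWL = ½ × 5.5579 × 13.2278 = 36.7594.

DWL = 36.76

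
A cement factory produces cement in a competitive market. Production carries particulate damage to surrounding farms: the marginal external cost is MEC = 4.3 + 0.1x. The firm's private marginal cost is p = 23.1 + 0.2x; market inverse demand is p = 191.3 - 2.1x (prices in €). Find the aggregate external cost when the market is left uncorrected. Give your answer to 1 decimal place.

€581.9

Market equilibrium (private): 23.1 + 0.2x = 191.3 - 2.1x → x_m = 73.1304.
Total external cost = ∫₀^{x_m} (4.3 + 0.1x) dx = 4.3×73.1304 + ½×0.1×73.1304² = 581.8635.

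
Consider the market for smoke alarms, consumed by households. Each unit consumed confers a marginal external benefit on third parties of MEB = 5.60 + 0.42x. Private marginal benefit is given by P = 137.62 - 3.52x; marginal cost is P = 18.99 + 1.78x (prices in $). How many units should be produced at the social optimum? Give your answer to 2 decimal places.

Social marginal benefit = demand + MEB = 143.22 - 3.10x.
Set SMB = MC: 143.22 - 3.10x = 18.99 + 1.78x → x* = 25.4570.

x* = 25.46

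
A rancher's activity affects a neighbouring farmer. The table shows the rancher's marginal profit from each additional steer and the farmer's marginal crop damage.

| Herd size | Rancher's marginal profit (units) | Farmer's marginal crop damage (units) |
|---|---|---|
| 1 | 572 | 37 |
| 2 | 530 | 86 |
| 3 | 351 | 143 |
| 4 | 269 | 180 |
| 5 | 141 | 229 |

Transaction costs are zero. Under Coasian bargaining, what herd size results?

Bargaining reaches the level where marginal profit last exceeds marginal crop damage.
That holds through level 4 (269 ≥ 180) but not at 5 (141 < 229).

4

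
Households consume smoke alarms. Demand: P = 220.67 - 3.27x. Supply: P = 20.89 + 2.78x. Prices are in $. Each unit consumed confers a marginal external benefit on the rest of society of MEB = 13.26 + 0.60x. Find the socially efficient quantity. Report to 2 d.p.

Social marginal benefit = demand + MEB = 233.93 - 2.67x.
Set SMB = MC: 233.93 - 2.67x = 20.89 + 2.78x → x* = 39.0899.

x* = 39.09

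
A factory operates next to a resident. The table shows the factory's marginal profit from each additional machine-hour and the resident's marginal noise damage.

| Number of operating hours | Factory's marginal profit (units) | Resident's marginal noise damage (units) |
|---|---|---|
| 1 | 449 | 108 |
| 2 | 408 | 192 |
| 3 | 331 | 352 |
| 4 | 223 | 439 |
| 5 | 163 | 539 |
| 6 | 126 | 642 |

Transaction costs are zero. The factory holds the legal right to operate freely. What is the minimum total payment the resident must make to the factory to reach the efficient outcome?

843

Left alone the factory would choose level 6 (marginal profit stays positive).
Efficient level: k* = 2 (marginal profit ≥ marginal noise damage through 2).
The resident must at least cover the factory's forgone profit from cutting 6→2: 331 + 223 + 163 + 126 = 843.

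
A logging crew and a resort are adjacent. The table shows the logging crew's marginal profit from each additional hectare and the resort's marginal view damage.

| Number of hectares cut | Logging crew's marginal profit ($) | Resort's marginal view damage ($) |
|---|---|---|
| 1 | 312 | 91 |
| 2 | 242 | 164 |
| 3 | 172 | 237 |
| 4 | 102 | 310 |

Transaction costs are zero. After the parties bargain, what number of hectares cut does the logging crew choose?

Bargaining reaches the level where marginal profit last exceeds marginal view damage.
That holds through level 2 (242 ≥ 164) but not at 3 (172 < 237).

2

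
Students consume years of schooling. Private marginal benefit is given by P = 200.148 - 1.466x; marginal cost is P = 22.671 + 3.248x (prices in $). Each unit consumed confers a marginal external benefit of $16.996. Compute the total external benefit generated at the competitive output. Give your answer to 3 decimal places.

Market equilibrium (private): 22.671 + 3.248x = 200.148 - 1.466x → x_m = 37.6489.
Total external benefit = MEB × x_m = 16.996 × 37.6489 = 639.8807.

$639.881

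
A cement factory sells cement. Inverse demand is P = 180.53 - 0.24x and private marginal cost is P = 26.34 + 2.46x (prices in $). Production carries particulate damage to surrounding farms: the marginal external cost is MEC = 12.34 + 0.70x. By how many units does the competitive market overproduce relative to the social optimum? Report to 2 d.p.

Market equilibrium (private): 26.34 + 2.46x = 180.53 - 0.24x → x_m = 57.1074.
Social marginal cost = private MC + MEC = 38.68 + 3.16x.
Set SMC = demand: 38.68 + 3.16x = 180.53 - 0.24x → x* = 41.7206.
Gap = |57.1074 − 41.7206| = 15.3868.

15.39 units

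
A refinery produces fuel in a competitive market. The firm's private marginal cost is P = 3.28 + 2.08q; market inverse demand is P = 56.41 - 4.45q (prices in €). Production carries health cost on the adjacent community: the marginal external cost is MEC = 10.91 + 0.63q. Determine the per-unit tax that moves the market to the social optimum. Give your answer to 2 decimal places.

tax = €14.62 per unit

Social marginal cost = private MC + MEC = 14.19 + 2.71q.
Set SMC = demand: 14.19 + 2.71q = 56.41 - 4.45q → q* = 5.8966.
The Pigouvian tax equals MEC at q*: 10.91 + 0.63×5.8966 = 14.6249.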